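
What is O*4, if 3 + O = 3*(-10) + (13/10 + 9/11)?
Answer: -6794/55 ≈ -123.53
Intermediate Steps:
O = -3397/110 (O = -3 + (3*(-10) + (13/10 + 9/11)) = -3 + (-30 + (13*(⅒) + 9*(1/11))) = -3 + (-30 + (13/10 + 9/11)) = -3 + (-30 + 233/110) = -3 - 3067/110 = -3397/110 ≈ -30.882)
O*4 = -3397/110*4 = -6794/55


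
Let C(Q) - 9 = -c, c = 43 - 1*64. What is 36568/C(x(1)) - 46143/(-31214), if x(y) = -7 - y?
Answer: 571408921/468210 ≈ 1220.4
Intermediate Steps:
c = -21 (c = 43 - 64 = -21)
C(Q) = 30 (C(Q) = 9 - 1*(-21) = 9 + 21 = 30)
36568/C(x(1)) - 46143/(-31214) = 36568/30 - 46143/(-31214) = 36568*(1/30) - 46143*(-1/31214) = 18284/15 + 46143/31214 = 571408921/468210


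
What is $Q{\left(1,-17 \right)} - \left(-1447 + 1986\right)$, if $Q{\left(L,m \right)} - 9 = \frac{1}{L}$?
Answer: $-529$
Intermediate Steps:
$Q{\left(L,m \right)} = 9 + \frac{1}{L}$
$Q{\left(1,-17 \right)} - \left(-1447 + 1986\right) = \left(9 + 1^{-1}\right) - \left(-1447 + 1986\right) = \left(9 + 1\right) - 539 = 10 - 539 = -529$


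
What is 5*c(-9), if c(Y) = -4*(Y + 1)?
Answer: 160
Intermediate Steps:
c(Y) = -4 - 4*Y (c(Y) = -4*(1 + Y) = -4 - 4*Y)
5*c(-9) = 5*(-4 - 4*(-9)) = 5*(-4 + 36) = 5*32 = 160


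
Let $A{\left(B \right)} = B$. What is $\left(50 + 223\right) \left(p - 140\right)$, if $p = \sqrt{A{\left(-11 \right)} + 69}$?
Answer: $-38220 + 273 \sqrt{58} \approx -36141.0$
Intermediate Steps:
$p = \sqrt{58}$ ($p = \sqrt{-11 + 69} = \sqrt{58} \approx 7.6158$)
$\left(50 + 223\right) \left(p - 140\right) = \left(50 + 223\right) \left(\sqrt{58} - 140\right) = 273 \left(\sqrt{58} - 140\right) = 273 \left(-140 + \sqrt{58}\right) = -38220 + 273 \sqrt{58}$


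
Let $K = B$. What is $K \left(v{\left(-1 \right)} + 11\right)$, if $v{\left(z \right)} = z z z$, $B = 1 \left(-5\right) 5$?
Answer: $-250$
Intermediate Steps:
$B = -25$ ($B = \left(-5\right) 5 = -25$)
$K = -25$
$v{\left(z \right)} = z^{3}$ ($v{\left(z \right)} = z^{2} z = z^{3}$)
$K \left(v{\left(-1 \right)} + 11\right) = - 25 \left(\left(-1\right)^{3} + 11\right) = - 25 \left(-1 + 11\right) = \left(-25\right) 10 = -250$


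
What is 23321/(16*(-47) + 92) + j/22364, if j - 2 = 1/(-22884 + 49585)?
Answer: -870368364979/24632073015 ≈ -35.335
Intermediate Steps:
j = 53403/26701 (j = 2 + 1/(-22884 + 49585) = 2 + 1/26701 = 53403/26701 ≈ 2.0000)
23321/(16*(-47) + 92) + j/22364 = 23321/(16*(-47) + 92) + (53403/26701)/22364 = 23321/(-752 + 92) + (53403/26701)*(1/22364) = 23321/(-660) + 53403/597141164 = 23321*(-1/660) + 53403/597141164 = -23321/660 + 53403/597141164 = -870368364979/24632073015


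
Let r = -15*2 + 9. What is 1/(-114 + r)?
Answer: -1/135 ≈ -0.0074074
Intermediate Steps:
r = -21 (r = -30 + 9 = -21)
1/(-114 + r) = 1/(-114 - 21) = 1/(-135) = -1/135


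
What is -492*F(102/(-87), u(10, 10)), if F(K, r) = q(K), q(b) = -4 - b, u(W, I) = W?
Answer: 40344/29 ≈ 1391.2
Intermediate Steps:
F(K, r) = -4 - K
-492*F(102/(-87), u(10, 10)) = -492*(-4 - 102/(-87)) = -492*(-4 - 102*(-1)/87) = -492*(-4 - 1*(-34/29)) = -492*(-4 + 34/29) = -492*(-82/29) = 40344/29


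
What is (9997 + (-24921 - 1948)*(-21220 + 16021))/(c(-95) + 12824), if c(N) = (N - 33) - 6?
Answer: 69850964/6345 ≈ 11009.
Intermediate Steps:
c(N) = -39 + N (c(N) = (-33 + N) - 6 = -39 + N)
(9997 + (-24921 - 1948)*(-21220 + 16021))/(c(-95) + 12824) = (9997 + (-24921 - 1948)*(-21220 + 16021))/((-39 - 95) + 12824) = (9997 - 26869*(-5199))/(-134 + 12824) = (9997 + 139691931)/12690 = 139701928*(1/12690) = 69850964/6345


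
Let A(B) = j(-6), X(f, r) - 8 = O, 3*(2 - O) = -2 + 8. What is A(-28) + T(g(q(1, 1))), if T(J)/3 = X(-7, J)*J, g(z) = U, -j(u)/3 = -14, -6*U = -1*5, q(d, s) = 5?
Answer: 62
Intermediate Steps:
O = 0 (O = 2 - (-2 + 8)/3 = 2 - ⅓*6 = 2 - 2 = 0)
U = ⅚ (U = -(-1)*5/6 = -⅙*(-5) = ⅚ ≈ 0.83333)
j(u) = 42 (j(u) = -3*(-14) = 42)
X(f, r) = 8 (X(f, r) = 8 + 0 = 8)
g(z) = ⅚
A(B) = 42
T(J) = 24*J (T(J) = 3*(8*J) = 24*J)
A(-28) + T(g(q(1, 1))) = 42 + 24*(⅚) = 42 + 20 = 62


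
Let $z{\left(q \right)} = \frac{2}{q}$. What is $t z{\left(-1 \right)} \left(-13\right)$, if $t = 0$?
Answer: $0$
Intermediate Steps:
$t z{\left(-1 \right)} \left(-13\right) = 0 \frac{2}{-1} \left(-13\right) = 0 \cdot 2 \left(-1\right) \left(-13\right) = 0 \left(-2\right) \left(-13\right) = 0 \left(-13\right) = 0$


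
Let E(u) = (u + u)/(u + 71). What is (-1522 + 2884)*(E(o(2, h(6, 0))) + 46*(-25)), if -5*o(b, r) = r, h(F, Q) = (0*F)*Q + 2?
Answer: -552909348/353 ≈ -1.5663e+6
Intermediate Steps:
h(F, Q) = 2 (h(F, Q) = 0*Q + 2 = 0 + 2 = 2)
o(b, r) = -r/5
E(u) = 2*u/(71 + u) (E(u) = (2*u)/(71 + u) = 2*u/(71 + u))
(-1522 + 2884)*(E(o(2, h(6, 0))) + 46*(-25)) = (-1522 + 2884)*(2*(-1/5*2)/(71 - 1/5*2) + 46*(-25)) = 1362*(2*(-2/5)/(71 - 2/5) - 1150) = 1362*(2*(-2/5)/(353/5) - 1150) = 1362*(2*(-2/5)*(5/353) - 1150) = 1362*(-4/353 - 1150) = 1362*(-405954/353) = -552909348/353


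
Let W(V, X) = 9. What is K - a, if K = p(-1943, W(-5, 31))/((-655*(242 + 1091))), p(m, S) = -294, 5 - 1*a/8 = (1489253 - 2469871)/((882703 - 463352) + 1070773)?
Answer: -14722771208626/325262404065 ≈ -45.264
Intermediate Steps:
a = 16862476/372531 (a = 40 - 8*(1489253 - 2469871)/((882703 - 463352) + 1070773) = 40 - (-7844944)/(419351 + 1070773) = 40 - (-7844944)/1490124 = 40 - 8*(-490309/745062) = 40 + 1961236/372531 = 16862476/372531 ≈ 45.265)
K = 294/873115 (K = -294*(-1/(655*(242 + 1091))) = -294/((-655*1333)) = -294/(-873115) = -294*(-1/873115) = 294/873115 ≈ 0.00033673)
K - a = 294/873115 - 1*16862476/372531 = 294/873115 - 16862476/372531 = -14722771208626/325262404065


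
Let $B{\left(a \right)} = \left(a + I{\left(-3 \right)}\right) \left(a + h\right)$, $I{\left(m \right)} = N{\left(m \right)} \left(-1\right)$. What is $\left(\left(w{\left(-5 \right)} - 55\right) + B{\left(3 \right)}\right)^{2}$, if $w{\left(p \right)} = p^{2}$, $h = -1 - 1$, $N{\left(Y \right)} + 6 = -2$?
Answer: $361$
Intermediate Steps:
$N{\left(Y \right)} = -8$ ($N{\left(Y \right)} = -6 - 2 = -8$)
$h = -2$ ($h = -1 - 1 = -2$)
$I{\left(m \right)} = 8$ ($I{\left(m \right)} = \left(-8\right) \left(-1\right) = 8$)
$B{\left(a \right)} = \left(-2 + a\right) \left(8 + a\right)$ ($B{\left(a \right)} = \left(a + 8\right) \left(a - 2\right) = \left(8 + a\right) \left(-2 + a\right) = \left(-2 + a\right) \left(8 + a\right)$)
$\left(\left(w{\left(-5 \right)} - 55\right) + B{\left(3 \right)}\right)^{2} = \left(\left(\left(-5\right)^{2} - 55\right) + \left(-16 + 3^{2} + 6 \cdot 3\right)\right)^{2} = \left(\left(25 - 55\right) + \left(-16 + 9 + 18\right)\right)^{2} = \left(-30 + 11\right)^{2} = \left(-19\right)^{2} = 361$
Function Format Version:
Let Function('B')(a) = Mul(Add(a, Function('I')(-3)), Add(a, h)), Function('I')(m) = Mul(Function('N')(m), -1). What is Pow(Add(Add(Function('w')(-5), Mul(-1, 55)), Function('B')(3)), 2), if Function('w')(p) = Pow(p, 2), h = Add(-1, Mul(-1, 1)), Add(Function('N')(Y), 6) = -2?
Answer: 361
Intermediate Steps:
Function('N')(Y) = -8 (Function('N')(Y) = Add(-6, -2) = -8)
h = -2 (h = Add(-1, -1) = -2)
Function('I')(m) = 8 (Function('I')(m) = Mul(-8, -1) = 8)
Function('B')(a) = Mul(Add(-2, a), Add(8, a)) (Function('B')(a) = Mul(Add(a, 8), Add(a, -2)) = Mul(Add(8, a), Add(-2, a)) = Mul(Add(-2, a), Add(8, a)))
Pow(Add(Add(Function('w')(-5), Mul(-1, 55)), Function('B')(3)), 2) = Pow(Add(Add(Pow(-5, 2), Mul(-1, 55)), Add(-16, Pow(3, 2), Mul(6, 3))), 2) = Pow(Add(Add(25, -55), Add(-16, 9, 18)), 2) = Pow(Add(-30, 11), 2) = Pow(-19, 2) = 361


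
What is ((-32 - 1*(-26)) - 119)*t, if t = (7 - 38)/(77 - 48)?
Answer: 3875/29 ≈ 133.62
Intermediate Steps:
t = -31/29 ≈ -1.0690
((-32 - 1*(-26)) - 119)*t = ((-32 - 1*(-26)) - 119)*(-31/29) = ((-32 + 26) - 119)*(-31/29) = (-6 - 119)*(-31/29) = -125*(-31/29) = 3875/29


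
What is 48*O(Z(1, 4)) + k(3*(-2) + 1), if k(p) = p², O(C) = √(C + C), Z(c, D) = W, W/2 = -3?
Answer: 25 + 96*I*√3 ≈ 25.0 + 166.28*I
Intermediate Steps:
W = -6 (W = 2*(-3) = -6)
Z(c, D) = -6
O(C) = √2*√C (O(C) = √(2*C) = √2*√C)
48*O(Z(1, 4)) + k(3*(-2) + 1) = 48*(√2*√(-6)) + (3*(-2) + 1)² = 48*(√2*(I*√6)) + (-6 + 1)² = 48*(2*I*√3) + (-5)² = 96*I*√3 + 25 = 25 + 96*I*√3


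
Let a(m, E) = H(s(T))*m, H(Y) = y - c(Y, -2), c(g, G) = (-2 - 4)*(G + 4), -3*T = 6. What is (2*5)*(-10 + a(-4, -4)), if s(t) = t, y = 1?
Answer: -620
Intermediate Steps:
T = -2 (T = -⅓*6 = -2)
c(g, G) = -24 - 6*G (c(g, G) = -6*(4 + G) = -24 - 6*G)
H(Y) = 13 (H(Y) = 1 - (-24 - 6*(-2)) = 1 - (-24 + 12) = 1 - 1*(-12) = 1 + 12 = 13)
a(m, E) = 13*m
(2*5)*(-10 + a(-4, -4)) = (2*5)*(-10 + 13*(-4)) = 10*(-10 - 52) = 10*(-62) = -620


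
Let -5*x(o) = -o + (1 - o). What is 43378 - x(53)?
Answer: 43357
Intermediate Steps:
x(o) = -1/5 + 2*o/5 (x(o) = -(-o + (1 - o))/5 = -(1 - 2*o)/5 = -1/5 + 2*o/5)
43378 - x(53) = 43378 - (-1/5 + (2/5)*53) = 43378 - (-1/5 + 106/5) = 43378 - 1*21 = 43378 - 21 = 43357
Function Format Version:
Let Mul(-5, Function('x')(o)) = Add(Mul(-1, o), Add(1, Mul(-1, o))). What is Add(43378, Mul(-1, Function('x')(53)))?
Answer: 43357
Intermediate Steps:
Function('x')(o) = Add(Rational(-1, 5), Mul(Rational(2, 5), o)) (Function('x')(o) = Mul(Rational(-1, 5), Add(Mul(-1, o), Add(1, Mul(-1, o)))) = Mul(Rational(-1, 5), Add(1, Mul(-2, o))) = Add(Rational(-1, 5), Mul(Rational(2, 5), o)))
Add(43378, Mul(-1, Function('x')(53))) = Add(43378, Mul(-1, Add(Rational(-1, 5), Mul(Rational(2, 5), 53)))) = Add(43378, Mul(-1, Add(Rational(-1, 5), Rational(106, 5)))) = Add(43378, Mul(-1, 21)) = Add(43378, -21) = 43357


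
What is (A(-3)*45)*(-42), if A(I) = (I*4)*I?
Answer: -68040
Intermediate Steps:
A(I) = 4*I**2 (A(I) = (4*I)*I = 4*I**2)
(A(-3)*45)*(-42) = ((4*(-3)**2)*45)*(-42) = ((4*9)*45)*(-42) = (36*45)*(-42) = 1620*(-42) = -68040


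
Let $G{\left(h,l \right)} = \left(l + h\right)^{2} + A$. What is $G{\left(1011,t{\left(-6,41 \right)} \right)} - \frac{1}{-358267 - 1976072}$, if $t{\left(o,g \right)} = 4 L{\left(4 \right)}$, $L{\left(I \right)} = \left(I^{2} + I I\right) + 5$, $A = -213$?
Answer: $\frac{3135176012053}{2334339} \approx 1.3431 \cdot 10^{6}$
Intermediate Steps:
$L{\left(I \right)} = 5 + 2 I^{2}$ ($L{\left(I \right)} = \left(I^{2} + I^{2}\right) + 5 = 2 I^{2} + 5 = 5 + 2 I^{2}$)
$t{\left(o,g \right)} = 148$ ($t{\left(o,g \right)} = 4 \left(5 + 2 \cdot 4^{2}\right) = 4 \left(5 + 2 \cdot 16\right) = 4 \left(5 + 32\right) = 4 \cdot 37 = 148$)
$G{\left(h,l \right)} = -213 + \left(h + l\right)^{2}$ ($G{\left(h,l \right)} = \left(l + h\right)^{2} - 213 = \left(h + l\right)^{2} - 213 = -213 + \left(h + l\right)^{2}$)
$G{\left(1011,t{\left(-6,41 \right)} \right)} - \frac{1}{-358267 - 1976072} = \left(-213 + \left(1011 + 148\right)^{2}\right) - \frac{1}{-358267 - 1976072} = \left(-213 + 1159^{2}\right) - \frac{1}{-2334339} = \left(-213 + 1343281\right) - - \frac{1}{2334339} = 1343068 + \frac{1}{2334339} = \frac{3135176012053}{2334339}$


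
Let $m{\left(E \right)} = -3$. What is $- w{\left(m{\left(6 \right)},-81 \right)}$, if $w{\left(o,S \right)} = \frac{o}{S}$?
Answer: $- \frac{1}{27} \approx -0.037037$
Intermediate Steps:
$- w{\left(m{\left(6 \right)},-81 \right)} = - \frac{-3}{-81} = - \frac{\left(-3\right) \left(-1\right)}{81} = \left(-1\right) \frac{1}{27} = - \frac{1}{27}$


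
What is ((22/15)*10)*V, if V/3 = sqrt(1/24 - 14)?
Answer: 11*I*sqrt(2010)/3 ≈ 164.39*I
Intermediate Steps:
V = I*sqrt(2010)/4 (V = 3*sqrt(1/24 - 14) = 3*sqrt(-335/24) = 3*(I*sqrt(2010)/12) = I*sqrt(2010)/4 ≈ 11.208*I)
((22/15)*10)*V = ((22/15)*10)*(I*sqrt(2010)/4) = 44*(I*sqrt(2010)/4)/3 = 11*I*sqrt(2010)/3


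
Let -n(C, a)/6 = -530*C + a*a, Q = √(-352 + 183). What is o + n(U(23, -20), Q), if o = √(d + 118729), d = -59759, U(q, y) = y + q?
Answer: 10554 + √58970 ≈ 10797.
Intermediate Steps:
U(q, y) = q + y
o = √58970 (o = √(-59759 + 118729) = √58970 ≈ 242.84)
Q = 13*I (Q = √(-169) = 13*I ≈ 13.0*I)
n(C, a) = -6*a² + 3180*C (n(C, a) = -6*(-530*C + a*a) = -6*(-530*C + a²) = -6*(a² - 530*C) = -6*a² + 3180*C)
o + n(U(23, -20), Q) = √58970 + (-6*(13*I)² + 3180*(23 - 20)) = √58970 + (-6*(-169) + 3180*3) = √58970 + (1014 + 9540) = √58970 + 10554 = 10554 + √58970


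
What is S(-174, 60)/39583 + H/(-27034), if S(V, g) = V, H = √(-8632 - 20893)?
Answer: -174/39583 - 5*I*√1181/27034 ≈ -0.0043958 - 0.006356*I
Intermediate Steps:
H = 5*I*√1181 (H = √(-29525) = 5*I*√1181 ≈ 171.83*I)
S(-174, 60)/39583 + H/(-27034) = -174/39583 + (5*I*√1181)/(-27034) = -174*1/39583 + (5*I*√1181)*(-1/27034) = -174/39583 - 5*I*√1181/27034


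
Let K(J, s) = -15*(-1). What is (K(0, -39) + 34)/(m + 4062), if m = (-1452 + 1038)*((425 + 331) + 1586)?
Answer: -49/965526 ≈ -5.0750e-5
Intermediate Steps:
K(J, s) = 15
m = -969588 (m = -414*(756 + 1586) = -414*2342 = -969588)
(K(0, -39) + 34)/(m + 4062) = (15 + 34)/(-969588 + 4062) = 49/(-965526) = 49*(-1/965526) = -49/965526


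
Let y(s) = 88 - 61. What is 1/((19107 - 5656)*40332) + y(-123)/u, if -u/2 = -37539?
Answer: 813762769/2262791408172 ≈ 0.00035963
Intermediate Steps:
y(s) = 27
u = 75078 (u = -2*(-37539) = 75078)
1/((19107 - 5656)*40332) + y(-123)/u = 1/((19107 - 5656)*40332) + 27/75078 = (1/40332)/13451 + 27*(1/75078) = (1/13451)*(1/40332) + 3/8342 = 1/542505732 + 3/8342 = 813762769/2262791408172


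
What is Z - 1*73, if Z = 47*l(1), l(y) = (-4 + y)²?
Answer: 350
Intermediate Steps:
Z = 423 (Z = 47*(-4 + 1)² = 47*(-3)² = 47*9 = 423)
Z - 1*73 = 423 - 1*73 = 423 - 73 = 350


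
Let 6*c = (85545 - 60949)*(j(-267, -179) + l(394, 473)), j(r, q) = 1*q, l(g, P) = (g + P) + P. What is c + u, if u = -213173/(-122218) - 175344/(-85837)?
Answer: 49929302889445709/10490826466 ≈ 4.7593e+6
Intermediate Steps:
l(g, P) = g + 2*P (l(g, P) = (P + g) + P = g + 2*P)
j(r, q) = q
u = 39728323793/10490826466 (u = -213173*(-1/122218) - 175344*(-1/85837) = 213173/122218 + 175344/85837 = 39728323793/10490826466 ≈ 3.7870)
c = 4759326 (c = ((85545 - 60949)*(-179 + (394 + 2*473)))/6 = (24596*(-179 + (394 + 946)))/6 = (24596*(-179 + 1340))/6 = (24596*1161)/6 = (1/6)*28555956 = 4759326)
c + u = 4759326 + 39728323793/10490826466 = 49929302889445709/10490826466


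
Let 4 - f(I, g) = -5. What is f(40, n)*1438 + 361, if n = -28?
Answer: 13303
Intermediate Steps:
f(I, g) = 9 (f(I, g) = 4 - 1*(-5) = 4 + 5 = 9)
f(40, n)*1438 + 361 = 9*1438 + 361 = 12942 + 361 = 13303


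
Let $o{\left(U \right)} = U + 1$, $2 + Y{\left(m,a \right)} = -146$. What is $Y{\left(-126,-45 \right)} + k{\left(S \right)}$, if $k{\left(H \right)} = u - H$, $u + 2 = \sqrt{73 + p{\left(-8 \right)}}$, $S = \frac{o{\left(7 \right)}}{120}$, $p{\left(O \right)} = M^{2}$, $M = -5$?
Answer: $- \frac{2251}{15} + 7 \sqrt{2} \approx -140.17$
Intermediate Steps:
$Y{\left(m,a \right)} = -148$ ($Y{\left(m,a \right)} = -2 - 146 = -148$)
$o{\left(U \right)} = 1 + U$
$p{\left(O \right)} = 25$ ($p{\left(O \right)} = \left(-5\right)^{2} = 25$)
$S = \frac{1}{15}$ ($S = \frac{1 + 7}{120} = 8 \cdot \frac{1}{120} = \frac{1}{15} \approx 0.066667$)
$u = -2 + 7 \sqrt{2}$ ($u = -2 + \sqrt{73 + 25} = -2 + \sqrt{98} = -2 + 7 \sqrt{2} \approx 7.8995$)
$k{\left(H \right)} = -2 - H + 7 \sqrt{2}$ ($k{\left(H \right)} = \left(-2 + 7 \sqrt{2}\right) - H = -2 - H + 7 \sqrt{2}$)
$Y{\left(-126,-45 \right)} + k{\left(S \right)} = -148 - \left(\frac{31}{15} - 7 \sqrt{2}\right) = - \frac{2251}{15} + 7 \sqrt{2}$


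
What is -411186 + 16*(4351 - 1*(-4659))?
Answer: -267026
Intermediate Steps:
-411186 + 16*(4351 - 1*(-4659)) = -411186 + 16*(4351 + 4659) = -411186 + 16*9010 = -411186 + 144160 = -267026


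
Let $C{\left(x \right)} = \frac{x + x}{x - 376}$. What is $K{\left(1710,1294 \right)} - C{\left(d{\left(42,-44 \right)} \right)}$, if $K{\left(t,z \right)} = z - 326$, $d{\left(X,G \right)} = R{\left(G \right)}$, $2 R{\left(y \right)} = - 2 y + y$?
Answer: $\frac{171358}{177} \approx 968.12$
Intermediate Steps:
$R{\left(y \right)} = - \frac{y}{2}$ ($R{\left(y \right)} = \frac{- 2 y + y}{2} = \frac{\left(-1\right) y}{2} = - \frac{y}{2}$)
$d{\left(X,G \right)} = - \frac{G}{2}$
$K{\left(t,z \right)} = -326 + z$ ($K{\left(t,z \right)} = z - 326 = -326 + z$)
$C{\left(x \right)} = \frac{2 x}{-376 + x}$
$K{\left(1710,1294 \right)} - C{\left(d{\left(42,-44 \right)} \right)} = \left(-326 + 1294\right) - \frac{2 \left(\left(- \frac{1}{2}\right) \left(-44\right)\right)}{-376 - -22} = 968 - 2 \cdot 22 \frac{1}{-376 + 22} = 968 - 2 \cdot 22 \frac{1}{-354} = 968 - 2 \cdot 22 \left(- \frac{1}{354}\right) = 968 - - \frac{22}{177} = 968 + \frac{22}{177} = \frac{171358}{177}$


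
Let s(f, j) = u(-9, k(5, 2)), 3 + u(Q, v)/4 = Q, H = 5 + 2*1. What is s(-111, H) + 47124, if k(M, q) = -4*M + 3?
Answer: 47076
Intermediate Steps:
k(M, q) = 3 - 4*M
H = 7 (H = 5 + 2 = 7)
u(Q, v) = -12 + 4*Q
s(f, j) = -48 (s(f, j) = -12 + 4*(-9) = -12 - 36 = -48)
s(-111, H) + 47124 = -48 + 47124 = 47076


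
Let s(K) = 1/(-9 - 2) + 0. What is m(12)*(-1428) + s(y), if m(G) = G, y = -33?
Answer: -188497/11 ≈ -17136.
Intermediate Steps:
s(K) = -1/11 (s(K) = 1/(-11) + 0 = -1/11 + 0 = -1/11)
m(12)*(-1428) + s(y) = 12*(-1428) - 1/11 = -17136 - 1/11 = -188497/11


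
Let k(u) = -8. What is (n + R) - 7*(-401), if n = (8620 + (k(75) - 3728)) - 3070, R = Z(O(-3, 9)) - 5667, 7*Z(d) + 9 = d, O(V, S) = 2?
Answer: -1047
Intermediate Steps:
Z(d) = -9/7 + d/7
R = -5668 (R = (-9/7 + (1/7)*2) - 5667 = (-9/7 + 2/7) - 5667 = -1 - 5667 = -5668)
n = 1814 (n = (8620 + (-8 - 3728)) - 3070 = (8620 - 3736) - 3070 = 4884 - 3070 = 1814)
(n + R) - 7*(-401) = (1814 - 5668) - 7*(-401) = -3854 + 2807 = -1047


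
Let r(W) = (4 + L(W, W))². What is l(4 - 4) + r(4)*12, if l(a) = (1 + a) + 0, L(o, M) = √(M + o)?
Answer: 289 + 192*√2 ≈ 560.53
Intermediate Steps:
r(W) = (4 + √2*√W)² (r(W) = (4 + √(W + W))² = (4 + √(2*W))² = (4 + √2*√W)²)
l(a) = 1 + a
l(4 - 4) + r(4)*12 = (1 + (4 - 4)) + (4 + √2*√4)²*12 = (1 + 0) + (4 + √2*2)²*12 = 1 + (4 + 2*√2)²*12 = 1 + 12*(4 + 2*√2)²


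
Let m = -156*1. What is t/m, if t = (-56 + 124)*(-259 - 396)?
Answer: 11135/39 ≈ 285.51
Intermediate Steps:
t = -44540 (t = 68*(-655) = -44540)
m = -156
t/m = -44540/(-156) = -44540*(-1/156) = 11135/39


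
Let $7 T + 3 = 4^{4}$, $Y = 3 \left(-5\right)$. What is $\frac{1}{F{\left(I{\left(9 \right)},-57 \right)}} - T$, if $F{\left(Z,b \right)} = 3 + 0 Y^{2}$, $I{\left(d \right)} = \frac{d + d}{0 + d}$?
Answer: $- \frac{752}{21} \approx -35.81$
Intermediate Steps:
$Y = -15$
$I{\left(d \right)} = 2$ ($I{\left(d \right)} = \frac{2 d}{d} = 2$)
$F{\left(Z,b \right)} = 3$ ($F{\left(Z,b \right)} = 3 + 0 \left(-15\right)^{2} = 3 + 0 \cdot 225 = 3 + 0 = 3$)
$T = \frac{253}{7}$ ($T = - \frac{3}{7} + \frac{4^{4}}{7} = - \frac{3}{7} + \frac{1}{7} \cdot 256 = - \frac{3}{7} + \frac{256}{7} = \frac{253}{7} \approx 36.143$)
$\frac{1}{F{\left(I{\left(9 \right)},-57 \right)}} - T = \frac{1}{3} - \frac{253}{7} = - \frac{752}{21}$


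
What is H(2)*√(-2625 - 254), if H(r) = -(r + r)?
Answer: -4*I*√2879 ≈ -214.63*I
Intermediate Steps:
H(r) = -2*r
H(2)*√(-2625 - 254) = (-2*2)*√(-2625 - 254) = -4*I*√2879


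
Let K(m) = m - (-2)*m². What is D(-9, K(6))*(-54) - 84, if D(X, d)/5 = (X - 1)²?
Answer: -27084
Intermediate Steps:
K(m) = m + 2*m²
D(X, d) = 5*(-1 + X)² (D(X, d) = 5*(X - 1)² = 5*(-1 + X)²)
D(-9, K(6))*(-54) - 84 = (5*(-1 - 9)²)*(-54) - 84 = (5*(-10)²)*(-54) - 84 = (5*100)*(-54) - 84 = 500*(-54) - 84 = -27000 - 84 = -27084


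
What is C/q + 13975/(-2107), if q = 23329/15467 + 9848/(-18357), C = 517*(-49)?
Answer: -352533982082948/13520640413 ≈ -26074.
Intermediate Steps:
C = -25333
q = 275931437/283927719 (q = 23329*(1/15467) + 9848*(-1/18357) = 23329/15467 - 9848/18357 = 275931437/283927719 ≈ 0.97184)
C/q + 13975/(-2107) = -25333/275931437/283927719 + 13975/(-2107) = -25333*283927719/275931437 + 13975*(-1/2107) = -7192740905427/275931437 - 325/49 = -352533982082948/13520640413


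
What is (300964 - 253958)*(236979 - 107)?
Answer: 11134405232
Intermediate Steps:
(300964 - 253958)*(236979 - 107) = 47006*236872 = 11134405232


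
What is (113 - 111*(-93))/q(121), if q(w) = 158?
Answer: 5218/79 ≈ 66.051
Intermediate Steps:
(113 - 111*(-93))/q(121) = (113 - 111*(-93))/158 = (113 + 10323)*(1/158) = 10436*(1/158) = 5218/79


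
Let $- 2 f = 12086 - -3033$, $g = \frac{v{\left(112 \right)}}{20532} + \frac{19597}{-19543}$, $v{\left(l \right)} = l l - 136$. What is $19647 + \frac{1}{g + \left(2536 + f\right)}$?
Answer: $\frac{6600978667143181}{335978965441} \approx 19647.0$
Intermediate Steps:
$v{\left(l \right)} = -136 + l^{2}$ ($v{\left(l \right)} = l^{2} - 136 = -136 + l^{2}$)
$g = - \frac{13323005}{33438073}$ ($g = \frac{-136 + 112^{2}}{20532} + \frac{19597}{-19543} = \left(-136 + 12544\right) \frac{1}{20532} + 19597 \left(- \frac{1}{19543}\right) = 12408 \cdot \frac{1}{20532} - \frac{19597}{19543} = \frac{1034}{1711} - \frac{19597}{19543} = - \frac{13323005}{33438073} \approx -0.39844$)
$f = - \frac{15119}{2}$ ($f = - \frac{12086 - -3033}{2} = - \frac{12086 + 3033}{2} = \left(- \frac{1}{2}\right) 15119 = - \frac{15119}{2} \approx -7559.5$)
$19647 + \frac{1}{g + \left(2536 + f\right)} = 19647 + \frac{1}{- \frac{13323005}{33438073} + \left(2536 - \frac{15119}{2}\right)} = 19647 + \frac{1}{- \frac{13323005}{33438073} - \frac{10047}{2}} = 19647 + \frac{1}{- \frac{335978965441}{66876146}} = 19647 - \frac{66876146}{335978965441} = \frac{6600978667143181}{335978965441}$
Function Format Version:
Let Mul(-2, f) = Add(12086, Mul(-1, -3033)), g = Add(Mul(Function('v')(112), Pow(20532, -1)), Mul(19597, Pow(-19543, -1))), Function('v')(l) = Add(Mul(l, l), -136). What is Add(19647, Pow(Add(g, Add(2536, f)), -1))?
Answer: Rational(6600978667143181, 335978965441) ≈ 19647.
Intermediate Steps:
Function('v')(l) = Add(-136, Pow(l, 2)) (Function('v')(l) = Add(Pow(l, 2), -136) = Add(-136, Pow(l, 2)))
g = Rational(-13323005, 33438073) (g = Add(Mul(Add(-136, Pow(112, 2)), Pow(20532, -1)), Mul(19597, Pow(-19543, -1))) = Add(Mul(Add(-136, 12544), Rational(1, 20532)), Mul(19597, Rational(-1, 19543))) = Add(Mul(12408, Rational(1, 20532)), Rational(-19597, 19543)) = Add(Rational(1034, 1711), Rational(-19597, 19543)) = Rational(-13323005, 33438073) ≈ -0.39844)
f = Rational(-15119, 2) (f = Mul(Rational(-1, 2), Add(12086, Mul(-1, -3033))) = Mul(Rational(-1, 2), Add(12086, 3033)) = Mul(Rational(-1, 2), 15119) = Rational(-15119, 2) ≈ -7559.5)
Add(19647, Pow(Add(g, Add(2536, f)), -1)) = Add(19647, Pow(Add(Rational(-13323005, 33438073), Add(2536, Rational(-15119, 2))), -1)) = Add(19647, Pow(Add(Rational(-13323005, 33438073), Rational(-10047, 2)), -1)) = Add(19647, Pow(Rational(-335978965441, 66876146), -1)) = Add(19647, Rational(-66876146, 335978965441)) = Rational(6600978667143181, 335978965441)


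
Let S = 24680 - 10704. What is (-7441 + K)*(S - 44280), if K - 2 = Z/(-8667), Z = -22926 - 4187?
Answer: 1952992796800/8667 ≈ 2.2534e+8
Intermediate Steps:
S = 13976
Z = -27113
K = 44447/8667 (K = 2 - 27113/(-8667) = 2 - 27113*(-1/8667) = 2 + 27113/8667 = 44447/8667 ≈ 5.1283)
(-7441 + K)*(S - 44280) = (-7441 + 44447/8667)*(13976 - 44280) = -64446700/8667*(-30304) = 1952992796800/8667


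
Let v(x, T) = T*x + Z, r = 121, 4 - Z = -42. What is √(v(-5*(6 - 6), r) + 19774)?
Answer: 2*√4955 ≈ 140.78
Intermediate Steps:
Z = 46 (Z = 4 - 1*(-42) = 4 + 42 = 46)
v(x, T) = 46 + T*x (v(x, T) = T*x + 46 = 46 + T*x)
√(v(-5*(6 - 6), r) + 19774) = √((46 + 121*(-5*(6 - 6))) + 19774) = √((46 + 121*(-5*0)) + 19774) = √((46 + 121*0) + 19774) = √((46 + 0) + 19774) = √(46 + 19774) = √19820 = 2*√4955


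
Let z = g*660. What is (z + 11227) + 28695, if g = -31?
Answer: 19462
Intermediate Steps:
z = -20460 (z = -31*660 = -20460)
(z + 11227) + 28695 = (-20460 + 11227) + 28695 = -9233 + 28695 = 19462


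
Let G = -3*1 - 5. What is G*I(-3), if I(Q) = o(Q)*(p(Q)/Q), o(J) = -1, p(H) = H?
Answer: 8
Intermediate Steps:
G = -8 (G = -3 - 5 = -8)
I(Q) = -1 (I(Q) = -Q/Q = -1*1 = -1)
G*I(-3) = -8*(-1) = 8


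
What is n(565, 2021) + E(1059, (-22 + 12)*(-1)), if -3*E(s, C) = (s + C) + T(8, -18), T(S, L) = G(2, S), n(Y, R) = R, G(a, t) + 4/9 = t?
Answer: 44878/27 ≈ 1662.1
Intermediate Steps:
G(a, t) = -4/9 + t
T(S, L) = -4/9 + S
E(s, C) = -68/27 - C/3 - s/3 (E(s, C) = -((s + C) + (-4/9 + 8))/3 = -((C + s) + 68/9)/3 = -(68/9 + C + s)/3 = -68/27 - C/3 - s/3)
n(565, 2021) + E(1059, (-22 + 12)*(-1)) = 2021 + (-68/27 - (-22 + 12)*(-1)/3 - ⅓*1059) = 2021 + (-68/27 - (-10)*(-1)/3 - 353) = 2021 + (-68/27 - ⅓*10 - 353) = 2021 + (-68/27 - 10/3 - 353) = 2021 - 9689/27 = 44878/27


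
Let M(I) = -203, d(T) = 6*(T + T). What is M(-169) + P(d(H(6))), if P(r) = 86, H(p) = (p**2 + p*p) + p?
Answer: -117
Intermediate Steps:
H(p) = p + 2*p**2 (H(p) = (p**2 + p**2) + p = 2*p**2 + p = p + 2*p**2)
d(T) = 12*T (d(T) = 6*(2*T) = 12*T)
M(-169) + P(d(H(6))) = -203 + 86 = -117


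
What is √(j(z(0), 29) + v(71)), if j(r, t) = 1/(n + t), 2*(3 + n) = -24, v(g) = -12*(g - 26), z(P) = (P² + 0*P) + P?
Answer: I*√105826/14 ≈ 23.236*I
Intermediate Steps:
z(P) = P + P² (z(P) = (P² + 0) + P = P² + P = P + P²)
v(g) = 312 - 12*g (v(g) = -12*(-26 + g) = 312 - 12*g)
n = -15 (n = -3 + (½)*(-24) = -3 - 12 = -15)
j(r, t) = 1/(-15 + t)
√(j(z(0), 29) + v(71)) = √(1/(-15 + 29) + (312 - 12*71)) = √(1/14 + (312 - 852)) = √(1/14 - 540) = √(-7559/14) = I*√105826/14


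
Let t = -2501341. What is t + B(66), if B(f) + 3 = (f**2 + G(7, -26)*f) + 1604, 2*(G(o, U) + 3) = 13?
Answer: -2495153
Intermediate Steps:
G(o, U) = 7/2 (G(o, U) = -3 + (1/2)*13 = -3 + 13/2 = 7/2)
B(f) = 1601 + f**2 + 7*f/2 (B(f) = -3 + ((f**2 + 7*f/2) + 1604) = -3 + (1604 + f**2 + 7*f/2) = 1601 + f**2 + 7*f/2)
t + B(66) = -2501341 + (1601 + 66**2 + (7/2)*66) = -2501341 + (1601 + 4356 + 231) = -2501341 + 6188 = -2495153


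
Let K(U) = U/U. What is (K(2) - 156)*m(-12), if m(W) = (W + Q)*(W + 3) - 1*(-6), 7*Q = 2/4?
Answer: -245985/14 ≈ -17570.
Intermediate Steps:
K(U) = 1
Q = 1/14 (Q = (2/4)/7 = (2*(¼))/7 = (⅐)*(½) = 1/14 ≈ 0.071429)
m(W) = 6 + (3 + W)*(1/14 + W) (m(W) = (W + 1/14)*(W + 3) - 1*(-6) = (1/14 + W)*(3 + W) + 6 = (3 + W)*(1/14 + W) + 6 = 6 + (3 + W)*(1/14 + W))
(K(2) - 156)*m(-12) = (1 - 156)*(87/14 + (-12)² + (43/14)*(-12)) = -155*(87/14 + 144 - 258/7) = -155*1587/14 = -245985/14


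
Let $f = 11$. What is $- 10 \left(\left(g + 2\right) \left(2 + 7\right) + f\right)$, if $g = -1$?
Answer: $-200$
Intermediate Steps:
$- 10 \left(\left(g + 2\right) \left(2 + 7\right) + f\right) = - 10 \left(\left(-1 + 2\right) \left(2 + 7\right) + 11\right) = - 10 \left(1 \cdot 9 + 11\right) = - 10 \left(9 + 11\right) = \left(-10\right) 20 = -200$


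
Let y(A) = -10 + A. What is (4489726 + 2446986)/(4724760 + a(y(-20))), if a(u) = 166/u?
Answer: 104050680/70871317 ≈ 1.4682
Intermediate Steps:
(4489726 + 2446986)/(4724760 + a(y(-20))) = (4489726 + 2446986)/(4724760 + 166/(-10 - 20)) = 6936712/(4724760 + 166/(-30)) = 6936712/(4724760 + 166*(-1/30)) = 6936712/(4724760 - 83/15) = 6936712/(70871317/15) = 6936712*(15/70871317) = 104050680/70871317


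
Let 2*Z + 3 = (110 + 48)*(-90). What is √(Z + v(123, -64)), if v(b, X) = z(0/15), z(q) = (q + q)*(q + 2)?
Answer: I*√28446/2 ≈ 84.33*I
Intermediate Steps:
z(q) = 2*q*(2 + q) (z(q) = (2*q)*(2 + q) = 2*q*(2 + q))
v(b, X) = 0 (v(b, X) = 2*(0/15)*(2 + 0/15) = 2*(0*(1/15))*(2 + 0*(1/15)) = 2*0*(2 + 0) = 2*0*2 = 0)
Z = -14223/2 (Z = -3/2 + ((110 + 48)*(-90))/2 = -3/2 + (158*(-90))/2 = -3/2 + (½)*(-14220) = -3/2 - 7110 = -14223/2 ≈ -7111.5)
√(Z + v(123, -64)) = √(-14223/2 + 0) = √(-14223/2) = I*√28446/2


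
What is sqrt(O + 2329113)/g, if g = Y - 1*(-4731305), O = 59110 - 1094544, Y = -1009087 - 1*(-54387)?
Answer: sqrt(1293679)/3776605 ≈ 0.00030117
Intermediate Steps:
Y = -954700 (Y = -1009087 + 54387 = -954700)
O = -1035434
g = 3776605 (g = -954700 - 1*(-4731305) = -954700 + 4731305 = 3776605)
sqrt(O + 2329113)/g = sqrt(-1035434 + 2329113)/3776605 = sqrt(1293679)*(1/3776605) = sqrt(1293679)/3776605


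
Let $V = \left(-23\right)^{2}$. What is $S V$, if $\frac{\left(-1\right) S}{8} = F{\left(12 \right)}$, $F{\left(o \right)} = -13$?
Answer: $55016$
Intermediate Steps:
$S = 104$ ($S = \left(-8\right) \left(-13\right) = 104$)
$V = 529$
$S V = 104 \cdot 529 = 55016$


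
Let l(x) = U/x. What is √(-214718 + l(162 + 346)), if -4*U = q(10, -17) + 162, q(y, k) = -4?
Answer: I*√55411006018/508 ≈ 463.38*I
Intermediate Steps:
U = -79/2 (U = -(-4 + 162)/4 = -¼*158 = -79/2 ≈ -39.500)
l(x) = -79/(2*x)
√(-214718 + l(162 + 346)) = √(-214718 - 79/(2*(162 + 346))) = √(-214718 - 79/2/508) = √(-214718 - 79/2*1/508) = √(-214718 - 79/1016) = √(-218153567/1016) = I*√55411006018/508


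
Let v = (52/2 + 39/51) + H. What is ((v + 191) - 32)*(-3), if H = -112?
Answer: -3762/17 ≈ -221.29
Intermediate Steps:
v = -1449/17 (v = (52/2 + 39/51) - 112 = (52*(½) + 39*(1/51)) - 112 = (26 + 13/17) - 112 = 455/17 - 112 = -1449/17 ≈ -85.235)
((v + 191) - 32)*(-3) = ((-1449/17 + 191) - 32)*(-3) = (1798/17 - 32)*(-3) = (1254/17)*(-3) = -3762/17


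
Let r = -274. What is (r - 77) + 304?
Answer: -47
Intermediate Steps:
(r - 77) + 304 = (-274 - 77) + 304 = -351 + 304 = -47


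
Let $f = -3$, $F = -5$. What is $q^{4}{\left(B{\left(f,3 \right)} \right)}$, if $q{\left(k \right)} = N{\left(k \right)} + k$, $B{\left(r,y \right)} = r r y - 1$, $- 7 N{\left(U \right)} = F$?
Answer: $\frac{1222830961}{2401} \approx 5.093 \cdot 10^{5}$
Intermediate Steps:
$N{\left(U \right)} = \frac{5}{7}$ ($N{\left(U \right)} = \left(- \frac{1}{7}\right) \left(-5\right) = \frac{5}{7}$)
$B{\left(r,y \right)} = -1 + y r^{2}$ ($B{\left(r,y \right)} = r^{2} y - 1 = y r^{2} - 1 = -1 + y r^{2}$)
$q{\left(k \right)} = \frac{5}{7} + k$
$q^{4}{\left(B{\left(f,3 \right)} \right)} = \left(\frac{5}{7} - \left(1 - 3 \left(-3\right)^{2}\right)\right)^{4} = \left(\frac{5}{7} + \left(-1 + 3 \cdot 9\right)\right)^{4} = \left(\frac{5}{7} + \left(-1 + 27\right)\right)^{4} = \left(\frac{5}{7} + 26\right)^{4} = \left(\frac{187}{7}\right)^{4} = \frac{1222830961}{2401}$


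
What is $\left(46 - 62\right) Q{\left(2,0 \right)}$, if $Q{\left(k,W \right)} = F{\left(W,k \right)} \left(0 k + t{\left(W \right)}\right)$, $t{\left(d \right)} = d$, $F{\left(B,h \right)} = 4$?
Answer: $0$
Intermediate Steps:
$Q{\left(k,W \right)} = 4 W$ ($Q{\left(k,W \right)} = 4 \left(0 k + W\right) = 4 \left(0 + W\right) = 4 W$)
$\left(46 - 62\right) Q{\left(2,0 \right)} = \left(46 - 62\right) 4 \cdot 0 = \left(-16\right) 0 = 0$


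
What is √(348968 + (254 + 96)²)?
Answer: 2*√117867 ≈ 686.63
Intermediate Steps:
√(348968 + (254 + 96)²) = √(348968 + 350²) = √(348968 + 122500) = √471468 = 2*√117867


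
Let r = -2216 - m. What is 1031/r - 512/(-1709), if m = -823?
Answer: -1048763/2380637 ≈ -0.44054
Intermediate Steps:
r = -1393 (r = -2216 - 1*(-823) = -2216 + 823 = -1393)
1031/r - 512/(-1709) = 1031/(-1393) - 512/(-1709) = 1031*(-1/1393) - 512*(-1/1709) = -1031/1393 + 512/1709 = -1048763/2380637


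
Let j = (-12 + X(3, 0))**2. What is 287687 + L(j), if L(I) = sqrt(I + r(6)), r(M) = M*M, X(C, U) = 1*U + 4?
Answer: 287697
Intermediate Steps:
X(C, U) = 4 + U (X(C, U) = U + 4 = 4 + U)
r(M) = M**2
j = 64 (j = (-12 + (4 + 0))**2 = (-12 + 4)**2 = (-8)**2 = 64)
L(I) = sqrt(36 + I) (L(I) = sqrt(I + 6**2) = sqrt(I + 36) = sqrt(36 + I))
287687 + L(j) = 287687 + sqrt(36 + 64) = 287687 + sqrt(100) = 287687 + 10 = 287697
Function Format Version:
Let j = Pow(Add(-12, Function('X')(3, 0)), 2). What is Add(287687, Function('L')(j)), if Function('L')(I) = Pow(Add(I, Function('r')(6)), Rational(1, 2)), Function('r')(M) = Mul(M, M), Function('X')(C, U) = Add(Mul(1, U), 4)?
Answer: 287697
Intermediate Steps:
Function('X')(C, U) = Add(4, U) (Function('X')(C, U) = Add(U, 4) = Add(4, U))
Function('r')(M) = Pow(M, 2)
j = 64 (j = Pow(Add(-12, Add(4, 0)), 2) = Pow(Add(-12, 4), 2) = Pow(-8, 2) = 64)
Function('L')(I) = Pow(Add(36, I), Rational(1, 2)) (Function('L')(I) = Pow(Add(I, Pow(6, 2)), Rational(1, 2)) = Pow(Add(I, 36), Rational(1, 2)) = Pow(Add(36, I), Rational(1, 2)))
Add(287687, Function('L')(j)) = Add(287687, Pow(Add(36, 64), Rational(1, 2))) = Add(287687, Pow(100, Rational(1, 2))) = Add(287687, 10) = 287697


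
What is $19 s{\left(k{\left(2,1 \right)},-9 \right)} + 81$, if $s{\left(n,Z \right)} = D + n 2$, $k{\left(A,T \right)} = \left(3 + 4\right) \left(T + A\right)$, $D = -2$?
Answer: $841$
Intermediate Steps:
$k{\left(A,T \right)} = 7 A + 7 T$ ($k{\left(A,T \right)} = 7 \left(A + T\right) = 7 A + 7 T$)
$s{\left(n,Z \right)} = -2 + 2 n$ ($s{\left(n,Z \right)} = -2 + n 2 = -2 + 2 n$)
$19 s{\left(k{\left(2,1 \right)},-9 \right)} + 81 = 19 \left(-2 + 2 \left(7 \cdot 2 + 7 \cdot 1\right)\right) + 81 = 19 \left(-2 + 2 \left(14 + 7\right)\right) + 81 = 19 \left(-2 + 2 \cdot 21\right) + 81 = 19 \left(-2 + 42\right) + 81 = 19 \cdot 40 + 81 = 760 + 81 = 841$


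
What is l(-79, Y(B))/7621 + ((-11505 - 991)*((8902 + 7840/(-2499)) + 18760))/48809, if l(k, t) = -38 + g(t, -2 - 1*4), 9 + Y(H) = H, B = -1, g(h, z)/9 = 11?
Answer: -134334320388833/18970642839 ≈ -7081.2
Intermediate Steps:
g(h, z) = 99 (g(h, z) = 9*11 = 99)
Y(H) = -9 + H
l(k, t) = 61 (l(k, t) = -38 + 99 = 61)
l(-79, Y(B))/7621 + ((-11505 - 991)*((8902 + 7840/(-2499)) + 18760))/48809 = 61/7621 + ((-11505 - 991)*((8902 + 7840/(-2499)) + 18760))/48809 = 61*(1/7621) - 12496*((8902 + 7840*(-1/2499)) + 18760)*(1/48809) = 61/7621 - 12496*((8902 - 160/51) + 18760)*(1/48809) = 61/7621 - 12496*(453842/51 + 18760)*(1/48809) = 61/7621 - 12496*1410602/51*(1/48809) = 61/7621 - 17626882592/51*1/48809 = 61/7621 - 17626882592/2489259 = -134334320388833/18970642839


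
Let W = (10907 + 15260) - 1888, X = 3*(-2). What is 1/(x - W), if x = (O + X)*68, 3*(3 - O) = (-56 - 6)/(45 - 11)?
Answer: -3/73325 ≈ -4.0914e-5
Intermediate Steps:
O = 184/51 (O = 3 - (-56 - 6)/(3*(45 - 11)) = 3 - (-62)/(3*34) = 3 - 1/3*(-31/17) = 3 + 31/51 = 184/51 ≈ 3.6078)
X = -6
x = -488/3 (x = (184/51 - 6)*68 = -122/51*68 = -488/3 ≈ -162.67)
W = 24279 (W = 26167 - 1888 = 24279)
1/(x - W) = 1/(-488/3 - 1*24279) = 1/(-488/3 - 24279) = 1/(-73325/3) = -3/73325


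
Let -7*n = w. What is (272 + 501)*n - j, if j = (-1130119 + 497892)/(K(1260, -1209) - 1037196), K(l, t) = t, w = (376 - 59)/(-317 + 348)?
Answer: -254588992864/225333885 ≈ -1129.8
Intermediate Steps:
w = 317/31 ≈ 10.226
n = -317/217 (n = -⅐*317/31 = -317/217 ≈ -1.4608)
j = 632227/1038405 (j = (-1130119 + 497892)/(-1209 - 1037196) = -632227/(-1038405) = -632227*(-1/1038405) = 632227/1038405 ≈ 0.60884)
(272 + 501)*n - j = (272 + 501)*(-317/217) - 1*632227/1038405 = 773*(-317/217) - 632227/1038405 = -245041/217 - 632227/1038405 = -254588992864/225333885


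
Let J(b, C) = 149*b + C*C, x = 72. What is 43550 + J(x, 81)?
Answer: 60839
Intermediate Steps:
J(b, C) = C**2 + 149*b (J(b, C) = 149*b + C**2 = C**2 + 149*b)
43550 + J(x, 81) = 43550 + (81**2 + 149*72) = 43550 + (6561 + 10728) = 43550 + 17289 = 60839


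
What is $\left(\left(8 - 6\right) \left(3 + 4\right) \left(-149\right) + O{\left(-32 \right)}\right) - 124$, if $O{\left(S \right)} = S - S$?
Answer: $-2210$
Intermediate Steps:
$O{\left(S \right)} = 0$
$\left(\left(8 - 6\right) \left(3 + 4\right) \left(-149\right) + O{\left(-32 \right)}\right) - 124 = \left(\left(8 - 6\right) \left(3 + 4\right) \left(-149\right) + 0\right) - 124 = \left(2 \cdot 7 \left(-149\right) + 0\right) - 124 = \left(14 \left(-149\right) + 0\right) - 124 = \left(-2086 + 0\right) - 124 = -2086 - 124 = -2210$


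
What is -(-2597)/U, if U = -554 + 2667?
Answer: 2597/2113 ≈ 1.2291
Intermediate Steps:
U = 2113
-(-2597)/U = -(-2597)/2113 = -1*(-2597/2113) = 2597/2113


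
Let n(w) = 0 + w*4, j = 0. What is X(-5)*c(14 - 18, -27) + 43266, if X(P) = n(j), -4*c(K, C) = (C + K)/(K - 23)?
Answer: 43266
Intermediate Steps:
n(w) = 4*w (n(w) = 0 + 4*w = 4*w)
c(K, C) = -(C + K)/(4*(-23 + K)) (c(K, C) = -(C + K)/(4*(K - 23)) = -(C + K)/(4*(-23 + K)))
X(P) = 0 (X(P) = 4*0 = 0)
X(-5)*c(14 - 18, -27) + 43266 = 0*((-1*(-27) - (14 - 18))/(4*(-23 + (14 - 18)))) + 43266 = 0*((27 - 1*(-4))/(4*(-23 - 4))) + 43266 = 0*((¼)*(27 + 4)/(-27)) + 43266 = 0*((¼)*(-1/27)*31) + 43266 = 0*(-31/108) + 43266 = 0 + 43266 = 43266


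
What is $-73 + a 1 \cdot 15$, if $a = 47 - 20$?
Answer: $332$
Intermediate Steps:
$a = 27$
$-73 + a 1 \cdot 15 = -73 + 27 \cdot 1 \cdot 15 = -73 + 27 \cdot 15 = -73 + 405 = 332$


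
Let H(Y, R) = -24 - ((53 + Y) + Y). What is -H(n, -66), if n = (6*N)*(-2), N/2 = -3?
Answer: 221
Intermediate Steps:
N = -6 (N = 2*(-3) = -6)
n = 72 (n = (6*(-6))*(-2) = -36*(-2) = 72)
H(Y, R) = -77 - 2*Y (H(Y, R) = -24 - (53 + 2*Y) = -24 + (-53 - 2*Y) = -77 - 2*Y)
-H(n, -66) = -(-77 - 2*72) = -(-77 - 144) = -1*(-221) = 221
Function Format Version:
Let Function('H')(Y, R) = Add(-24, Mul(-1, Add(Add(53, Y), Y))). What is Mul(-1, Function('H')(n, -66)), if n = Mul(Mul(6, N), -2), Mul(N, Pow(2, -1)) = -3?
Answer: 221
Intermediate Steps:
N = -6 (N = Mul(2, -3) = -6)
n = 72 (n = Mul(Mul(6, -6), -2) = Mul(-36, -2) = 72)
Function('H')(Y, R) = Add(-77, Mul(-2, Y)) (Function('H')(Y, R) = Add(-24, Mul(-1, Add(53, Mul(2, Y)))) = Add(-24, Add(-53, Mul(-2, Y))) = Add(-77, Mul(-2, Y)))
Mul(-1, Function('H')(n, -66)) = Mul(-1, Add(-77, Mul(-2, 72))) = Mul(-1, Add(-77, -144)) = Mul(-1, -221) = 221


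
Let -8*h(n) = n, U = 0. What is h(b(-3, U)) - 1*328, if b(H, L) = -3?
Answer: -2621/8 ≈ -327.63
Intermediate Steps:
h(n) = -n/8
h(b(-3, U)) - 1*328 = -1/8*(-3) - 1*328 = 3/8 - 328 = -2621/8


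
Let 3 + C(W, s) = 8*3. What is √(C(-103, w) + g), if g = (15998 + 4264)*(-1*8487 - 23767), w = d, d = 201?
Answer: 3*I*√72614503 ≈ 25564.0*I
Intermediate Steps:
w = 201
C(W, s) = 21 (C(W, s) = -3 + 8*3 = -3 + 24 = 21)
g = -653530548 (g = 20262*(-8487 - 23767) = 20262*(-32254) = -653530548)
√(C(-103, w) + g) = √(21 - 653530548) = √(-653530527) = 3*I*√72614503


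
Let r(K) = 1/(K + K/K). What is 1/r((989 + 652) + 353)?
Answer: 1995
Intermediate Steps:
r(K) = 1/(1 + K) (r(K) = 1/(K + 1) = 1/(1 + K))
1/r((989 + 652) + 353) = 1/(1/(1 + ((989 + 652) + 353))) = 1/(1/(1 + (1641 + 353))) = 1/(1/(1 + 1994)) = 1/(1/1995) = 1995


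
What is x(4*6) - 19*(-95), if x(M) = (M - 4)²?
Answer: 2205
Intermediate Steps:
x(M) = (-4 + M)²
x(4*6) - 19*(-95) = (-4 + 4*6)² - 19*(-95) = (-4 + 24)² + 1805 = 20² + 1805 = 400 + 1805 = 2205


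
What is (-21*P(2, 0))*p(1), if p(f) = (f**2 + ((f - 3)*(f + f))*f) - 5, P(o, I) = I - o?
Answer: -336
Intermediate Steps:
p(f) = -5 + f**2 + 2*f**2*(-3 + f) (p(f) = (f**2 + ((-3 + f)*(2*f))*f) - 5 = (f**2 + (2*f*(-3 + f))*f) - 5 = (f**2 + 2*f**2*(-3 + f)) - 5 = -5 + f**2 + 2*f**2*(-3 + f))
(-21*P(2, 0))*p(1) = (-21*(0 - 1*2))*(-5 - 5*1**2 + 2*1**3) = (-21*(0 - 2))*(-5 - 5*1 + 2*1) = (-21*(-2))*(-5 - 5 + 2) = 42*(-8) = -336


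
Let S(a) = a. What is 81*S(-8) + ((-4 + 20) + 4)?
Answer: -628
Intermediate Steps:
81*S(-8) + ((-4 + 20) + 4) = 81*(-8) + ((-4 + 20) + 4) = -648 + (16 + 4) = -648 + 20 = -628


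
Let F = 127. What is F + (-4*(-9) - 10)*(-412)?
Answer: -10585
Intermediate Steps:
F + (-4*(-9) - 10)*(-412) = 127 + (-4*(-9) - 10)*(-412) = 127 + (36 - 10)*(-412) = 127 + 26*(-412) = 127 - 10712 = -10585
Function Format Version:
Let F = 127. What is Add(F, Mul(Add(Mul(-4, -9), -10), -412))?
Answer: -10585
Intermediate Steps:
Add(F, Mul(Add(Mul(-4, -9), -10), -412)) = Add(127, Mul(Add(Mul(-4, -9), -10), -412)) = Add(127, Mul(Add(36, -10), -412)) = Add(127, Mul(26, -412)) = Add(127, -10712) = -10585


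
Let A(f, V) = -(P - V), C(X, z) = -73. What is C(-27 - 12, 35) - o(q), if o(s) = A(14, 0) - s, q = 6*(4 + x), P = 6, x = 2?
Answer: -31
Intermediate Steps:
A(f, V) = -6 + V (A(f, V) = -(6 - V) = -6 + V)
q = 36 (q = 6*(4 + 2) = 6*6 = 36)
o(s) = -6 - s (o(s) = (-6 + 0) - s = -6 - s)
C(-27 - 12, 35) - o(q) = -73 - (-6 - 1*36) = -73 - (-6 - 36) = -73 - 1*(-42) = -73 + 42 = -31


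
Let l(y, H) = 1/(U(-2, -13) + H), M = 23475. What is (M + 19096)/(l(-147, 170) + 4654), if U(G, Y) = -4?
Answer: 7066786/772565 ≈ 9.1472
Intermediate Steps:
l(y, H) = 1/(-4 + H)
(M + 19096)/(l(-147, 170) + 4654) = (23475 + 19096)/(1/(-4 + 170) + 4654) = 42571/(1/166 + 4654) = 42571/(772565/166) = 42571*(166/772565) = 7066786/772565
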